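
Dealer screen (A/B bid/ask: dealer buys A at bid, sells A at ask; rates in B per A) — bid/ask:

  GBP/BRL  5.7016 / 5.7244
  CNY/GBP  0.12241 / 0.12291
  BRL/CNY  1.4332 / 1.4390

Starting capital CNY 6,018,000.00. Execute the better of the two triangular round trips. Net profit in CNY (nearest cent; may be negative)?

Net profit: CNY 1,669.21

Best loop CNY → GBP → BRL → CNY:
CNY 6,018,000.00 × 0.12241 (sell CNY at bid) = GBP 736,663.38
GBP 736,663.38 × 5.7016 (sell GBP at bid) = BRL 4,200,159.93
BRL 4,200,159.93 × 1.4332 (sell BRL at bid) = CNY 6,019,669.21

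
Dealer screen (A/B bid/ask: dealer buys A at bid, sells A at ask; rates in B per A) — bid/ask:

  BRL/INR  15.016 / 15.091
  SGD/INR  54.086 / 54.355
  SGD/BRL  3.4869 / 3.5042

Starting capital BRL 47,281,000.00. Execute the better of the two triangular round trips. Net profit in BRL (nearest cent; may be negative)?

Net profit: BRL 1,076,585.99

Best loop BRL → SGD → INR → BRL:
BRL 47,281,000.00 ÷ 3.5042 (buy SGD at ask) = SGD 13,492,665.94
SGD 13,492,665.94 × 54.086 (sell SGD at bid) = INR 729,764,330.23
INR 729,764,330.23 ÷ 15.091 (buy BRL at ask) = BRL 48,357,585.99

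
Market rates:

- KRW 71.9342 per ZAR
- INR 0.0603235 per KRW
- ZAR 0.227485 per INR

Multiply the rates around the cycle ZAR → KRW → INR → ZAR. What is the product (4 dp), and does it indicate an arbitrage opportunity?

Around ZAR → KRW → INR → ZAR: 1 × 71.9342 × 0.0603235 × 0.227485 = 0.987131
Product < 1; profitable direction is ZAR → INR → KRW → ZAR.

0.9871 (arbitrage exists)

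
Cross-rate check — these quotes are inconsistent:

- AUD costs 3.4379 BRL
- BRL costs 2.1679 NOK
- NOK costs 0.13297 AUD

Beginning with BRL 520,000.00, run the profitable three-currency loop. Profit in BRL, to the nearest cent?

Profit: BRL 4,707.40

Profitable loop is BRL → AUD → NOK → BRL:
BRL 520,000.00 ÷ 3.4379 = AUD 151,255.13
AUD 151,255.13 ÷ 0.13297 = NOK 1,137,513.17
NOK 1,137,513.17 ÷ 2.1679 = BRL 524,707.40
Profit = BRL 524,707.40 − BRL 520,000.00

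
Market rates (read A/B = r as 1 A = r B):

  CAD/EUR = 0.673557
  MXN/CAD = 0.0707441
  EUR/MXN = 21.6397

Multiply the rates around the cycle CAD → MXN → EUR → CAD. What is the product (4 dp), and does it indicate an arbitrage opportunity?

Around CAD → MXN → EUR → CAD: 1 ÷ 0.0707441 ÷ 21.6397 ÷ 0.673557 = 0.969804
Product < 1; profitable direction is CAD → EUR → MXN → CAD.

0.9698 (arbitrage exists)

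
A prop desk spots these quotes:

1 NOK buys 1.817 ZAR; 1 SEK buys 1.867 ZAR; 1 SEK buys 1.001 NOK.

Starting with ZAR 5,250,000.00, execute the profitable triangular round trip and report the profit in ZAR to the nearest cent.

Profit: ZAR 139,079.82

Profitable loop is ZAR → NOK → SEK → ZAR:
ZAR 5,250,000.00 ÷ 1.817 = NOK 2,889,378.10
NOK 2,889,378.10 ÷ 1.001 = SEK 2,886,491.60
SEK 2,886,491.60 × 1.867 = ZAR 5,389,079.82
Profit = ZAR 5,389,079.82 − ZAR 5,250,000.00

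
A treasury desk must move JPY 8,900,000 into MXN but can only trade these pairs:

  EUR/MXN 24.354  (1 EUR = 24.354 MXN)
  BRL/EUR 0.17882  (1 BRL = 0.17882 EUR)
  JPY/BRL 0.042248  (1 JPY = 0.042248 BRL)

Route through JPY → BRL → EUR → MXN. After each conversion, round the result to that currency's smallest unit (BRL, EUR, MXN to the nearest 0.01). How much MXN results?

MXN 1,637,504.75

JPY 8,900,000 × 0.042248 = BRL 376,007.20
BRL 376,007.20 × 0.17882 = EUR 67,237.61
EUR 67,237.61 × 24.354 = MXN 1,637,504.75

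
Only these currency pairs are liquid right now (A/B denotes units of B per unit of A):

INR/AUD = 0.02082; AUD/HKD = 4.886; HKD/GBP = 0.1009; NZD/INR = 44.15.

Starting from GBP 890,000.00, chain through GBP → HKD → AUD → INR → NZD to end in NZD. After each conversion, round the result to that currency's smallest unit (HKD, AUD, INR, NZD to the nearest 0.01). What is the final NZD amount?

NZD 1,963,965.90

GBP 890,000.00 ÷ 0.1009 = HKD 8,820,614.47
HKD 8,820,614.47 ÷ 4.886 = AUD 1,805,283.35
AUD 1,805,283.35 ÷ 0.02082 = INR 86,709,094.62
INR 86,709,094.62 ÷ 44.15 = NZD 1,963,965.90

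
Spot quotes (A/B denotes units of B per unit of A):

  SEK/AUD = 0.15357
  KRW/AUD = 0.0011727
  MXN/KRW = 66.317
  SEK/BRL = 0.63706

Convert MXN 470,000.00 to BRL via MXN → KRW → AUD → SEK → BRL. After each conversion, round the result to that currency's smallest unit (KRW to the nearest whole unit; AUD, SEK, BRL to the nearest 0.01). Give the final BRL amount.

BRL 151,629.45

MXN 470,000.00 × 66.317 = KRW 31,168,990
KRW 31,168,990 × 0.0011727 = AUD 36,551.87
AUD 36,551.87 ÷ 0.15357 = SEK 238,014.39
SEK 238,014.39 × 0.63706 = BRL 151,629.45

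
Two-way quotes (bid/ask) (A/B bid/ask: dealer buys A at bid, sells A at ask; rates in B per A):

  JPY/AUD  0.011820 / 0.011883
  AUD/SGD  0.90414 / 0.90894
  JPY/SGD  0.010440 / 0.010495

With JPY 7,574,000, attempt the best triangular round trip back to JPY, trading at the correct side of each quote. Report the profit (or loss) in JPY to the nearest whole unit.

Net profit: JPY 138,515

Best loop JPY → AUD → SGD → JPY:
JPY 7,574,000 × 0.011820 (sell JPY at bid) = AUD 89,524.68
AUD 89,524.68 × 0.90414 (sell AUD at bid) = SGD 80,942.84
SGD 80,942.84 ÷ 0.010495 (buy JPY at ask) = JPY 7,712,515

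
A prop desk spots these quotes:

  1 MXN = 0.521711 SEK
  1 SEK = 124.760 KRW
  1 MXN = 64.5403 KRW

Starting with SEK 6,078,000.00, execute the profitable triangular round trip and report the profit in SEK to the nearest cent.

Profitable loop is SEK → KRW → MXN → SEK:
SEK 6,078,000.00 × 124.760 = KRW 758,291,280
KRW 758,291,280 ÷ 64.5403 = MXN 11,749,113.03
MXN 11,749,113.03 × 0.521711 = SEK 6,129,641.51
Profit = SEK 6,129,641.51 − SEK 6,078,000.00

Profit: SEK 51,641.51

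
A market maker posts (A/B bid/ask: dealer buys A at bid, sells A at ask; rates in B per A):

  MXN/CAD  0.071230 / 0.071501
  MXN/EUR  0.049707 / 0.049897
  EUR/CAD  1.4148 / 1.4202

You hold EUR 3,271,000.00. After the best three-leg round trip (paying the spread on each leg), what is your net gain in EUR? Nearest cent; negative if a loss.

Best loop EUR → MXN → CAD → EUR:
EUR 3,271,000.00 ÷ 0.049897 (buy MXN at ask) = MXN 65,555,043.39
MXN 65,555,043.39 × 0.071230 (sell MXN at bid) = CAD 4,669,485.74
CAD 4,669,485.74 ÷ 1.4202 (buy EUR at ask) = EUR 3,287,907.15

Net profit: EUR 16,907.15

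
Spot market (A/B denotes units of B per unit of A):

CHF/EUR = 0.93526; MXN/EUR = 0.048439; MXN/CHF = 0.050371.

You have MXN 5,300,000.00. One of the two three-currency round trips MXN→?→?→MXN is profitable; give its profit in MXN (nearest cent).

Profitable loop is MXN → EUR → CHF → MXN:
MXN 5,300,000.00 × 0.048439 = EUR 256,726.70
EUR 256,726.70 ÷ 0.93526 = CHF 274,497.68
CHF 274,497.68 ÷ 0.050371 = MXN 5,449,518.17
Profit = MXN 5,449,518.17 − MXN 5,300,000.00

Profit: MXN 149,518.17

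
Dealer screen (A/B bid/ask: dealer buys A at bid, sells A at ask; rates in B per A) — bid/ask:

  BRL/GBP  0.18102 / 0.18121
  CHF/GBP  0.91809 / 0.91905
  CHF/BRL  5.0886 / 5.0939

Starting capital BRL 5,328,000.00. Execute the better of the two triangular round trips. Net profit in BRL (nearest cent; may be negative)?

Best loop BRL → GBP → CHF → BRL:
BRL 5,328,000.00 × 0.18102 (sell BRL at bid) = GBP 964,474.56
GBP 964,474.56 ÷ 0.91905 (buy CHF at ask) = CHF 1,049,425.56
CHF 1,049,425.56 × 5.0886 (sell CHF at bid) = BRL 5,340,106.90

Net profit: BRL 12,106.90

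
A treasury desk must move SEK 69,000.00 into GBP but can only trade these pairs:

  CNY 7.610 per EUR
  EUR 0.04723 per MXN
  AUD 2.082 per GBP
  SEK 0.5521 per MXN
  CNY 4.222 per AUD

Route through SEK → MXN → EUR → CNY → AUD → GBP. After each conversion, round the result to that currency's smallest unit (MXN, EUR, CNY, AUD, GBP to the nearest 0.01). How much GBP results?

GBP 5,110.16

SEK 69,000.00 ÷ 0.5521 = MXN 124,977.36
MXN 124,977.36 × 0.04723 = EUR 5,902.68
EUR 5,902.68 × 7.610 = CNY 44,919.39
CNY 44,919.39 ÷ 4.222 = AUD 10,639.36
AUD 10,639.36 ÷ 2.082 = GBP 5,110.16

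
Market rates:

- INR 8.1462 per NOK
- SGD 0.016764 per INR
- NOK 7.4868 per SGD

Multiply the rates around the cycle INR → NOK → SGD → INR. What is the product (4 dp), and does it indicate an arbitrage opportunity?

0.9781 (arbitrage exists)

Around INR → NOK → SGD → INR: 1 ÷ 8.1462 ÷ 7.4868 ÷ 0.016764 = 0.978072
Product < 1; profitable direction is INR → SGD → NOK → INR.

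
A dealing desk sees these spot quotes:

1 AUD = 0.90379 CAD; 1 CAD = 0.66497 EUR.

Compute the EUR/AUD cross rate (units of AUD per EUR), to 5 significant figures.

EUR/AUD = 1.6639

1 EUR ÷ 0.66497 = 1.50383 CAD
1.50383 CAD ÷ 0.90379 = 1.66391 AUD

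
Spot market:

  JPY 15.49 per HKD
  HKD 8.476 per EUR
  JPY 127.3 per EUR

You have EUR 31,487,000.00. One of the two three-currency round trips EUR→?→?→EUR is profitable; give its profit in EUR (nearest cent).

Profit: EUR 987,707.37

Profitable loop is EUR → HKD → JPY → EUR:
EUR 31,487,000.00 × 8.476 = HKD 266,883,812.00
HKD 266,883,812.00 × 15.49 = JPY 4,134,030,248
JPY 4,134,030,248 ÷ 127.3 = EUR 32,474,707.37
Profit = EUR 32,474,707.37 − EUR 31,487,000.00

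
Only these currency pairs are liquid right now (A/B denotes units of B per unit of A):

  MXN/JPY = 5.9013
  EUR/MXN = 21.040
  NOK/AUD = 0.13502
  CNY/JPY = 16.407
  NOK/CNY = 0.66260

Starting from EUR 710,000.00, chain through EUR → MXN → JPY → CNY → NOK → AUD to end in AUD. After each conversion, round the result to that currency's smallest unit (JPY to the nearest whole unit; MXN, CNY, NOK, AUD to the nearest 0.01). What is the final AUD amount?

EUR 710,000.00 × 21.040 = MXN 14,938,400.00
MXN 14,938,400.00 × 5.9013 = JPY 88,155,980
JPY 88,155,980 ÷ 16.407 = CNY 5,373,071.25
CNY 5,373,071.25 ÷ 0.66260 = NOK 8,109,072.22
NOK 8,109,072.22 × 0.13502 = AUD 1,094,886.93

AUD 1,094,886.93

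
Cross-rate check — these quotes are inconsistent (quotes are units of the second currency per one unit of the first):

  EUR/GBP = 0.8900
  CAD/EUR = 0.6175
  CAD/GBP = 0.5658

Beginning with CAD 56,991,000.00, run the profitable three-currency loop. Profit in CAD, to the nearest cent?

Profitable loop is CAD → GBP → EUR → CAD:
CAD 56,991,000.00 × 0.5658 = GBP 32,245,507.80
GBP 32,245,507.80 ÷ 0.8900 = EUR 36,230,907.64
EUR 36,230,907.64 ÷ 0.6175 = CAD 58,673,534.64
Profit = CAD 58,673,534.64 − CAD 56,991,000.00

Profit: CAD 1,682,534.64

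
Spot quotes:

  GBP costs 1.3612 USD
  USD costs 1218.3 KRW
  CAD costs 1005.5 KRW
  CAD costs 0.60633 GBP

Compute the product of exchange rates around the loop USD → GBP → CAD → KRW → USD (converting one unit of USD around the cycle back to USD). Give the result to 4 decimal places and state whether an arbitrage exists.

Around USD → GBP → CAD → KRW → USD: 1 ÷ 1.3612 ÷ 0.60633 × 1005.5 ÷ 1218.3 = 0.999993
Product ≈ 1 (deviation 0.001%, within rounding noise).

1.0000 (no arbitrage)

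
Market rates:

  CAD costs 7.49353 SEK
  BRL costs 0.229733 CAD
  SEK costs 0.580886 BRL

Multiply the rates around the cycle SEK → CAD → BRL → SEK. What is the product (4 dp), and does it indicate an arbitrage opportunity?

1.0000 (no arbitrage)

Around SEK → CAD → BRL → SEK: 1 ÷ 7.49353 ÷ 0.229733 ÷ 0.580886 = 0.999998
Product ≈ 1 (deviation 0.000%, within rounding noise).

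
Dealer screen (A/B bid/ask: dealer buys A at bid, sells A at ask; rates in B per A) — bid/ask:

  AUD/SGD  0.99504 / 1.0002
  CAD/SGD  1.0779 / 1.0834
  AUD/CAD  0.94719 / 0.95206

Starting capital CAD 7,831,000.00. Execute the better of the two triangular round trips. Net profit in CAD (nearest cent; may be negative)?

Best loop CAD → SGD → AUD → CAD:
CAD 7,831,000.00 × 1.0779 (sell CAD at bid) = SGD 8,441,034.90
SGD 8,441,034.90 ÷ 1.0002 (buy AUD at ask) = AUD 8,439,347.03
AUD 8,439,347.03 × 0.94719 (sell AUD at bid) = CAD 7,993,665.11

Net profit: CAD 162,665.11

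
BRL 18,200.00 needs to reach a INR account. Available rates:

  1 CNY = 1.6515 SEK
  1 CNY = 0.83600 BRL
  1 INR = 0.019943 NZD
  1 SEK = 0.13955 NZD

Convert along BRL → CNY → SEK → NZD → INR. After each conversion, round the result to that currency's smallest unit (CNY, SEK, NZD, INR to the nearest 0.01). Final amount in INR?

INR 251,584.01

BRL 18,200.00 ÷ 0.83600 = CNY 21,770.33
CNY 21,770.33 × 1.6515 = SEK 35,953.70
SEK 35,953.70 × 0.13955 = NZD 5,017.34
NZD 5,017.34 ÷ 0.019943 = INR 251,584.01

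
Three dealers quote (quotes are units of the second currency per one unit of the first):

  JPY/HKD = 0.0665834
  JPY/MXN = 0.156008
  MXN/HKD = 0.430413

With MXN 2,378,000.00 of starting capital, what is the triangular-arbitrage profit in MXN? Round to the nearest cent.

Profit: MXN 20,159.87

Profitable loop is MXN → HKD → JPY → MXN:
MXN 2,378,000.00 × 0.430413 = HKD 1,023,522.11
HKD 1,023,522.11 ÷ 0.0665834 = JPY 15,372,031
JPY 15,372,031 × 0.156008 = MXN 2,398,159.87
Profit = MXN 2,398,159.87 − MXN 2,378,000.00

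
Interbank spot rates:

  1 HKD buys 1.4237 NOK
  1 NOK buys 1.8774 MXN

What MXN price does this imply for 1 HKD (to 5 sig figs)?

1 HKD × 1.4237 = 1.4237 NOK
1.4237 NOK × 1.8774 = 2.67285 MXN

HKD/MXN = 2.6729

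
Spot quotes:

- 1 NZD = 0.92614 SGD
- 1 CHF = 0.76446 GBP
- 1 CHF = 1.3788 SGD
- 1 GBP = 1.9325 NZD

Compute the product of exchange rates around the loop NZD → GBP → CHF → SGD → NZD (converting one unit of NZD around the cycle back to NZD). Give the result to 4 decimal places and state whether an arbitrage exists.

1.0077 (arbitrage exists)

Around NZD → GBP → CHF → SGD → NZD: 1 ÷ 1.9325 ÷ 0.76446 × 1.3788 ÷ 0.92614 = 1.007744
Product > 1; profitable direction is NZD → GBP → CHF → SGD → NZD.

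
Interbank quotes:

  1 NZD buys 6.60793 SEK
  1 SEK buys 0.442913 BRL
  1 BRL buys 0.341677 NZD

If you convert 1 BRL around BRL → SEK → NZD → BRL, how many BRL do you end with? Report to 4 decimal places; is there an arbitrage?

1.0000 (no arbitrage)

Around BRL → SEK → NZD → BRL: 1 ÷ 0.442913 ÷ 6.60793 ÷ 0.341677 = 1.000001
Product ≈ 1 (deviation 0.000%, within rounding noise).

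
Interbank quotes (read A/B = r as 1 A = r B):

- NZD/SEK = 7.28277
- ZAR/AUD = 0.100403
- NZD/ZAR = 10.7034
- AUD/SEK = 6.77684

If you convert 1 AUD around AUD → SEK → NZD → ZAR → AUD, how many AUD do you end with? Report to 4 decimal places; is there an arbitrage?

Around AUD → SEK → NZD → ZAR → AUD: 1 × 6.77684 ÷ 7.28277 × 10.7034 × 0.100403 = 0.999998
Product ≈ 1 (deviation 0.000%, within rounding noise).

1.0000 (no arbitrage)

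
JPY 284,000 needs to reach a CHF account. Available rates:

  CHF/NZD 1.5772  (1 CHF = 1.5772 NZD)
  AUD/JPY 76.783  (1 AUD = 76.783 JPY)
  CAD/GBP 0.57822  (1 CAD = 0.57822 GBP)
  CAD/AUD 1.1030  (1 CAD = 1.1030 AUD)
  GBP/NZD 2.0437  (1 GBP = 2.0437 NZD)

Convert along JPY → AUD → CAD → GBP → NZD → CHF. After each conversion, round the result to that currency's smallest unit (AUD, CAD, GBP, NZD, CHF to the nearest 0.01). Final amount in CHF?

JPY 284,000 ÷ 76.783 = AUD 3,698.74
AUD 3,698.74 ÷ 1.1030 = CAD 3,353.35
CAD 3,353.35 × 0.57822 = GBP 1,938.97
GBP 1,938.97 × 2.0437 = NZD 3,962.67
NZD 3,962.67 ÷ 1.5772 = CHF 2,512.47

CHF 2,512.47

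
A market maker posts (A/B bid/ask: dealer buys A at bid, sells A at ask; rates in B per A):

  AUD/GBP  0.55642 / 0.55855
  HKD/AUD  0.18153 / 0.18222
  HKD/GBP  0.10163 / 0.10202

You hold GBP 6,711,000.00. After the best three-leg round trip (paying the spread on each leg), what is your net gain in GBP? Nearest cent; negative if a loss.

Best loop GBP → AUD → HKD → GBP:
GBP 6,711,000.00 ÷ 0.55855 (buy AUD at ask) = AUD 12,015,038.94
AUD 12,015,038.94 ÷ 0.18222 (buy HKD at ask) = HKD 65,936,993.42
HKD 65,936,993.42 × 0.10163 (sell HKD at bid) = GBP 6,701,176.64

Net result: GBP -9,823.36 (no profitable arbitrage after spreads)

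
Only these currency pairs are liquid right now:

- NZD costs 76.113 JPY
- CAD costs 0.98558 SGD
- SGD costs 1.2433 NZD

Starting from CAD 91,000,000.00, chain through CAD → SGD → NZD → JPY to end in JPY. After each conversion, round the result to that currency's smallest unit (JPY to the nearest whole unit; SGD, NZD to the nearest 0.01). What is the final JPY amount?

CAD 91,000,000.00 × 0.98558 = SGD 89,687,780.00
SGD 89,687,780.00 × 1.2433 = NZD 111,508,816.87
NZD 111,508,816.87 × 76.113 = JPY 8,487,270,578

JPY 8,487,270,578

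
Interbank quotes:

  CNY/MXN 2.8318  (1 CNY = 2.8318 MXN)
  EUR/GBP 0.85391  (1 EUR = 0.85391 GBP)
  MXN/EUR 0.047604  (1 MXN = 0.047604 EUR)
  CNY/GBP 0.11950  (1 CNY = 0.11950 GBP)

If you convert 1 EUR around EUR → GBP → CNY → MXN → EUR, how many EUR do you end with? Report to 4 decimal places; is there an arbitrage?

0.9633 (arbitrage exists)

Around EUR → GBP → CNY → MXN → EUR: 1 × 0.85391 ÷ 0.11950 × 2.8318 × 0.047604 = 0.963275
Product < 1; profitable direction is EUR → MXN → CNY → GBP → EUR.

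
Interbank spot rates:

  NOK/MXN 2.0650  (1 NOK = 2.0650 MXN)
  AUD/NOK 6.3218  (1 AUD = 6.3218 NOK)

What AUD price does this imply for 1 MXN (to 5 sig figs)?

1 MXN ÷ 2.0650 = 0.484262 NOK
0.484262 NOK ÷ 6.3218 = 0.0766018 AUD

MXN/AUD = 0.076602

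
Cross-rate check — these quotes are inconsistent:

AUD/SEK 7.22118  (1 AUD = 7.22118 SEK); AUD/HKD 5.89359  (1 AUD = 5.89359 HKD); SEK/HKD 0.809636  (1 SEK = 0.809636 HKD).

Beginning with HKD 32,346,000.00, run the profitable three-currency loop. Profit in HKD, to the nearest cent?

Profit: HKD 260,375.15

Profitable loop is HKD → SEK → AUD → HKD:
HKD 32,346,000.00 ÷ 0.809636 = SEK 39,951,286.75
SEK 39,951,286.75 ÷ 7.22118 = AUD 5,532,515.01
AUD 5,532,515.01 × 5.89359 = HKD 32,606,375.15
Profit = HKD 32,606,375.15 − HKD 32,346,000.00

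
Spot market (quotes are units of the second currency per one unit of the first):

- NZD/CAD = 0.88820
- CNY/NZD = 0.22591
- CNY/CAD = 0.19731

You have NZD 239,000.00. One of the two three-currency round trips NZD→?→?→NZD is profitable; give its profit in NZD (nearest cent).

Profit: NZD 4,049.67

Profitable loop is NZD → CAD → CNY → NZD:
NZD 239,000.00 × 0.88820 = CAD 212,279.80
CAD 212,279.80 ÷ 0.19731 = CNY 1,075,869.44
CNY 1,075,869.44 × 0.22591 = NZD 243,049.67
Profit = NZD 243,049.67 − NZD 239,000.00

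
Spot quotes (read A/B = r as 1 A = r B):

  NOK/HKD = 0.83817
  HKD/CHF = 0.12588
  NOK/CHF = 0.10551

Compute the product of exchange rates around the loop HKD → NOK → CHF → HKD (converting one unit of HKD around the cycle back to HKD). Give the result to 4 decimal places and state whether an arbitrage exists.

Around HKD → NOK → CHF → HKD: 1 ÷ 0.83817 × 0.10551 ÷ 0.12588 = 1.000011
Product ≈ 1 (deviation 0.001%, within rounding noise).

1.0000 (no arbitrage)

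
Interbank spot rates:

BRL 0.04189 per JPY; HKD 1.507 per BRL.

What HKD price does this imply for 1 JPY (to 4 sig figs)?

JPY/HKD = 0.06313

1 JPY × 0.04189 = 0.04189 BRL
0.04189 BRL × 1.507 = 0.0631282 HKD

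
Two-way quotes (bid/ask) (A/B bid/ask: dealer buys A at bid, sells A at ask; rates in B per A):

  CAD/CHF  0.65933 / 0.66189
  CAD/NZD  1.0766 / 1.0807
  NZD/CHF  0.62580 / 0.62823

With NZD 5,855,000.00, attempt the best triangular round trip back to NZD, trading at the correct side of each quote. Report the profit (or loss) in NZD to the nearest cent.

Best loop NZD → CHF → CAD → NZD:
NZD 5,855,000.00 × 0.62580 (sell NZD at bid) = CHF 3,664,059.00
CHF 3,664,059.00 ÷ 0.66189 (buy CAD at ask) = CAD 5,535,752.16
CAD 5,535,752.16 × 1.0766 (sell CAD at bid) = NZD 5,959,790.78

Net profit: NZD 104,790.78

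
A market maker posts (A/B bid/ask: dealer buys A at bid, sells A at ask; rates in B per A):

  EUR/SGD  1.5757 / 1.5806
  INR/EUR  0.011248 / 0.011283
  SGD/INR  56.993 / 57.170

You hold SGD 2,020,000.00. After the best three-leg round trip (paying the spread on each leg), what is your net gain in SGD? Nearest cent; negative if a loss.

Net profit: SGD 20,430.14

Best loop SGD → INR → EUR → SGD:
SGD 2,020,000.00 × 56.993 (sell SGD at bid) = INR 115,125,860.00
INR 115,125,860.00 × 0.011248 (sell INR at bid) = EUR 1,294,935.67
EUR 1,294,935.67 × 1.5757 (sell EUR at bid) = SGD 2,040,430.14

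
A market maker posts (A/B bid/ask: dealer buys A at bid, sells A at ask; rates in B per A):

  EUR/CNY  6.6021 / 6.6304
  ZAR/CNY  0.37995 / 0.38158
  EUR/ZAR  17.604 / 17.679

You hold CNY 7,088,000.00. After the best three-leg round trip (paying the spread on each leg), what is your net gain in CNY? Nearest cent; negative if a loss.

Net profit: CNY 62,259.25

Best loop CNY → EUR → ZAR → CNY:
CNY 7,088,000.00 ÷ 6.6304 (buy EUR at ask) = EUR 1,069,015.44
EUR 1,069,015.44 × 17.604 (sell EUR at bid) = ZAR 18,818,947.88
ZAR 18,818,947.88 × 0.37995 (sell ZAR at bid) = CNY 7,150,259.25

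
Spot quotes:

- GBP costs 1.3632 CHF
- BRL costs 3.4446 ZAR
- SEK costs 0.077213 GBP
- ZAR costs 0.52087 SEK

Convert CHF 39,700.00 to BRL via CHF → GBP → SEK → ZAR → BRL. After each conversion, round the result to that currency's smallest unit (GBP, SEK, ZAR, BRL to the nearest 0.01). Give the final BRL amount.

BRL 210,219.17

CHF 39,700.00 ÷ 1.3632 = GBP 29,122.65
GBP 29,122.65 ÷ 0.077213 = SEK 377,172.89
SEK 377,172.89 ÷ 0.52087 = ZAR 724,120.97
ZAR 724,120.97 ÷ 3.4446 = BRL 210,219.17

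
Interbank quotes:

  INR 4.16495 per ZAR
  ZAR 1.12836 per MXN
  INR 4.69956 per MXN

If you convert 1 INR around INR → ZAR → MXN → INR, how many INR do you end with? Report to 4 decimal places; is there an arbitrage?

Around INR → ZAR → MXN → INR: 1 ÷ 4.16495 ÷ 1.12836 × 4.69956 = 0.999999
Product ≈ 1 (deviation 0.000%, within rounding noise).

1.0000 (no arbitrage)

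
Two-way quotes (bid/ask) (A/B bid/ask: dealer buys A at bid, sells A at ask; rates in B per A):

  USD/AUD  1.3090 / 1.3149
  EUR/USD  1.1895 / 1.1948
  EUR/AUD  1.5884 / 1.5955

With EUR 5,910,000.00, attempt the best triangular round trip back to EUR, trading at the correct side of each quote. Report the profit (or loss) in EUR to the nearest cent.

Net profit: EUR 65,295.95

Best loop EUR → AUD → USD → EUR:
EUR 5,910,000.00 × 1.5884 (sell EUR at bid) = AUD 9,387,444.00
AUD 9,387,444.00 ÷ 1.3149 (buy USD at ask) = USD 7,139,283.60
USD 7,139,283.60 ÷ 1.1948 (buy EUR at ask) = EUR 5,975,295.95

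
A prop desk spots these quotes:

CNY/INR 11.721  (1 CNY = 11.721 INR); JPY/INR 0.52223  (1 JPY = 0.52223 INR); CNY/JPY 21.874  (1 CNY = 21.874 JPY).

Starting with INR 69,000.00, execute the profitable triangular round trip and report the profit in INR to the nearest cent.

Profitable loop is INR → JPY → CNY → INR:
INR 69,000.00 ÷ 0.52223 = JPY 132,126
JPY 132,126 ÷ 21.874 = CNY 6,040.31
CNY 6,040.31 × 11.721 = INR 70,798.45
Profit = INR 70,798.45 − INR 69,000.00

Profit: INR 1,798.45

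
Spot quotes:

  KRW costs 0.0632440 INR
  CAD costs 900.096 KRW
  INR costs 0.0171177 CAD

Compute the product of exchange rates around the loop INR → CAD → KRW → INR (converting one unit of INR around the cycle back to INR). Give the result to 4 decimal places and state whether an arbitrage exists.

Around INR → CAD → KRW → INR: 1 × 0.0171177 × 900.096 × 0.0632440 = 0.974437
Product < 1; profitable direction is INR → KRW → CAD → INR.

0.9744 (arbitrage exists)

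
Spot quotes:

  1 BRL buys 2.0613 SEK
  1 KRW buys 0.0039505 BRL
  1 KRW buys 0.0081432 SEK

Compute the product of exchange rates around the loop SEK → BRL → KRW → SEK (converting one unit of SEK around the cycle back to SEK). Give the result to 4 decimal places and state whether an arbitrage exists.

Around SEK → BRL → KRW → SEK: 1 ÷ 2.0613 ÷ 0.0039505 × 0.0081432 = 1.000004
Product ≈ 1 (deviation 0.000%, within rounding noise).

1.0000 (no arbitrage)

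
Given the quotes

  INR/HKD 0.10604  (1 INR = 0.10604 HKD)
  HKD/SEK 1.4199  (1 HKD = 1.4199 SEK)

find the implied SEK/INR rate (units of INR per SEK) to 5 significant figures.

SEK/INR = 6.6416

1 SEK ÷ 1.4199 = 0.704275 HKD
0.704275 HKD ÷ 0.10604 = 6.6416 INR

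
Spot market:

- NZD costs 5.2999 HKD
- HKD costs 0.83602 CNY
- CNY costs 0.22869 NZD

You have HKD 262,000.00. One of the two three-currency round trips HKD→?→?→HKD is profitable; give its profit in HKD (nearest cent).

Profitable loop is HKD → CNY → NZD → HKD:
HKD 262,000.00 × 0.83602 = CNY 219,037.24
CNY 219,037.24 × 0.22869 = NZD 50,091.63
NZD 50,091.63 × 5.2999 = HKD 265,480.61
Profit = HKD 265,480.61 − HKD 262,000.00

Profit: HKD 3,480.61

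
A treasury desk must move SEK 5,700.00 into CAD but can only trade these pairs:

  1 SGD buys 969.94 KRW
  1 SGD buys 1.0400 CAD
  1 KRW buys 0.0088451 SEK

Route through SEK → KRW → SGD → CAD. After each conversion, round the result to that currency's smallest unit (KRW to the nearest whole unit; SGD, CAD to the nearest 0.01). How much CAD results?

SEK 5,700.00 ÷ 0.0088451 = KRW 644,425
KRW 644,425 ÷ 969.94 = SGD 664.40
SGD 664.40 × 1.0400 = CAD 690.98

CAD 690.98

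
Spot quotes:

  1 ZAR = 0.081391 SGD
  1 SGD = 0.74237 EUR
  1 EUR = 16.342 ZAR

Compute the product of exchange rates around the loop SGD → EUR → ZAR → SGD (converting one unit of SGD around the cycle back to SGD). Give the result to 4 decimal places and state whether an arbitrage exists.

0.9874 (arbitrage exists)

Around SGD → EUR → ZAR → SGD: 1 × 0.74237 × 16.342 × 0.081391 = 0.987420
Product < 1; profitable direction is SGD → ZAR → EUR → SGD.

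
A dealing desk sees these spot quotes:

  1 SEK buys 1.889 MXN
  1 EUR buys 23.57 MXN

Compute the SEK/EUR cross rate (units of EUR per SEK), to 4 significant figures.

1 SEK × 1.889 = 1.889 MXN
1.889 MXN ÷ 23.57 = 0.0801443 EUR

SEK/EUR = 0.08014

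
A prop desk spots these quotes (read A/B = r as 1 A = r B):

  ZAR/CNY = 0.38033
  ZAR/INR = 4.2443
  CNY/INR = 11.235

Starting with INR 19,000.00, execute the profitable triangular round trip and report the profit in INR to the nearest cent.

Profitable loop is INR → ZAR → CNY → INR:
INR 19,000.00 ÷ 4.2443 = ZAR 4,476.59
ZAR 4,476.59 × 0.38033 = CNY 1,702.58
CNY 1,702.58 × 11.235 = INR 19,128.51
Profit = INR 19,128.51 − INR 19,000.00

Profit: INR 128.51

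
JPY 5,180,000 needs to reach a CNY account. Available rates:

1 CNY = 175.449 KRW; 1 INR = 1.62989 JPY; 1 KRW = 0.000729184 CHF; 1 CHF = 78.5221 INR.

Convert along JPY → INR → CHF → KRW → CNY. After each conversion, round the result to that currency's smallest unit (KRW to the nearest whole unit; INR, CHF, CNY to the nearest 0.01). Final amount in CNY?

JPY 5,180,000 ÷ 1.62989 = INR 3,178,128.59
INR 3,178,128.59 ÷ 78.5221 = CHF 40,474.32
CHF 40,474.32 ÷ 0.000729184 = KRW 55,506,319
KRW 55,506,319 ÷ 175.449 = CNY 316,367.26

CNY 316,367.26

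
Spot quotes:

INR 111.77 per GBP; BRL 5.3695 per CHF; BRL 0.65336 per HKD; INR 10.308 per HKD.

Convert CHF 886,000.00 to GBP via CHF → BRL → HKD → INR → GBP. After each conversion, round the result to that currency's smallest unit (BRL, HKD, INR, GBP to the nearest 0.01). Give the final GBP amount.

GBP 671,528.09

CHF 886,000.00 × 5.3695 = BRL 4,757,377.00
BRL 4,757,377.00 ÷ 0.65336 = HKD 7,281,402.29
HKD 7,281,402.29 × 10.308 = INR 75,056,694.81
INR 75,056,694.81 ÷ 111.77 = GBP 671,528.09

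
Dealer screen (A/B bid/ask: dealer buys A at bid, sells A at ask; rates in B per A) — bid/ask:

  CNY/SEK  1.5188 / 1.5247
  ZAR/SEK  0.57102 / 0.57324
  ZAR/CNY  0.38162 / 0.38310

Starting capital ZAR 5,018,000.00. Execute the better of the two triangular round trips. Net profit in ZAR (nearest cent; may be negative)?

Best loop ZAR → CNY → SEK → ZAR:
ZAR 5,018,000.00 × 0.38162 (sell ZAR at bid) = CNY 1,914,969.16
CNY 1,914,969.16 × 1.5188 (sell CNY at bid) = SEK 2,908,455.16
SEK 2,908,455.16 ÷ 0.57324 (buy ZAR at ask) = ZAR 5,073,712.86

Net profit: ZAR 55,712.86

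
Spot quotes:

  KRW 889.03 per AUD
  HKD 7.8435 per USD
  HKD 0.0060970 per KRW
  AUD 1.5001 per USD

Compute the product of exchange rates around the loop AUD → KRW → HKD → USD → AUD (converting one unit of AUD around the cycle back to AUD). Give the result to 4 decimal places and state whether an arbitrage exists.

1.0367 (arbitrage exists)

Around AUD → KRW → HKD → USD → AUD: 1 × 889.03 × 0.0060970 ÷ 7.8435 × 1.5001 = 1.036676
Product > 1; profitable direction is AUD → KRW → HKD → USD → AUD.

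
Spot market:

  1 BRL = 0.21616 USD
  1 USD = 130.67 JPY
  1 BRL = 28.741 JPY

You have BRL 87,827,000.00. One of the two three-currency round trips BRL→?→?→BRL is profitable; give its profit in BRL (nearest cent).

Profitable loop is BRL → JPY → USD → BRL:
BRL 87,827,000.00 × 28.741 = JPY 2,524,235,807
JPY 2,524,235,807 ÷ 130.67 = USD 19,317,638.38
USD 19,317,638.38 ÷ 0.21616 = BRL 89,367,313.00
Profit = BRL 89,367,313.00 − BRL 87,827,000.00

Profit: BRL 1,540,313.00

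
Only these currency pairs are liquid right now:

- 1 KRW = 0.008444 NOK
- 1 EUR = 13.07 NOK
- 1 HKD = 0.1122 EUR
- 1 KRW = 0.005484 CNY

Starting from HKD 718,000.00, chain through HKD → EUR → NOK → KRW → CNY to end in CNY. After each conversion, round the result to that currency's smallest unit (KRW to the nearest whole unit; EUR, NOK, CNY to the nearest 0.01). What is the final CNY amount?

HKD 718,000.00 × 0.1122 = EUR 80,559.60
EUR 80,559.60 × 13.07 = NOK 1,052,913.97
NOK 1,052,913.97 ÷ 0.008444 = KRW 124,693,743
KRW 124,693,743 × 0.005484 = CNY 683,820.49

CNY 683,820.49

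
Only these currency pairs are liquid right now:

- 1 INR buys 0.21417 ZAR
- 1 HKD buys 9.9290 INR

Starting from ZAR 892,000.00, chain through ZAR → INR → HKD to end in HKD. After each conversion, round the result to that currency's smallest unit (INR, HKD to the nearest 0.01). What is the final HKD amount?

HKD 419,469.81

ZAR 892,000.00 ÷ 0.21417 = INR 4,164,915.72
INR 4,164,915.72 ÷ 9.9290 = HKD 419,469.81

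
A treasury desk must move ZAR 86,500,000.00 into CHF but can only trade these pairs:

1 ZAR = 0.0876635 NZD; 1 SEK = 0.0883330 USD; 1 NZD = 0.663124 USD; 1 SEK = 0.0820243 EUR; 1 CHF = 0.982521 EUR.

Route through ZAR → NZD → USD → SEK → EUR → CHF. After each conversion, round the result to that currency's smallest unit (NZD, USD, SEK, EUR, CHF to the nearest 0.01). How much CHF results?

ZAR 86,500,000.00 × 0.0876635 = NZD 7,582,892.75
NZD 7,582,892.75 × 0.663124 = USD 5,028,398.17
USD 5,028,398.17 ÷ 0.0883330 = SEK 56,925,477.12
SEK 56,925,477.12 × 0.0820243 = EUR 4,669,272.41
EUR 4,669,272.41 ÷ 0.982521 = CHF 4,752,338.54

CHF 4,752,338.54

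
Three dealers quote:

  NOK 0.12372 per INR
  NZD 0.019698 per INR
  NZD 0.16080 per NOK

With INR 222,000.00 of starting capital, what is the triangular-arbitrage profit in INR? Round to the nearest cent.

Profitable loop is INR → NOK → NZD → INR:
INR 222,000.00 × 0.12372 = NOK 27,465.84
NOK 27,465.84 × 0.16080 = NZD 4,416.51
NZD 4,416.51 ÷ 0.019698 = INR 224,210.94
Profit = INR 224,210.94 − INR 222,000.00

Profit: INR 2,210.94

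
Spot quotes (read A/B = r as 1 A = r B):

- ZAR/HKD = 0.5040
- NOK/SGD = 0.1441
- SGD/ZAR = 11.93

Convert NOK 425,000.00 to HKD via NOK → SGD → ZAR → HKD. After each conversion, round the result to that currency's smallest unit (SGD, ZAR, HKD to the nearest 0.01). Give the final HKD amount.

HKD 368,234.01

NOK 425,000.00 × 0.1441 = SGD 61,242.50
SGD 61,242.50 × 11.93 = ZAR 730,623.03
ZAR 730,623.03 × 0.5040 = HKD 368,234.01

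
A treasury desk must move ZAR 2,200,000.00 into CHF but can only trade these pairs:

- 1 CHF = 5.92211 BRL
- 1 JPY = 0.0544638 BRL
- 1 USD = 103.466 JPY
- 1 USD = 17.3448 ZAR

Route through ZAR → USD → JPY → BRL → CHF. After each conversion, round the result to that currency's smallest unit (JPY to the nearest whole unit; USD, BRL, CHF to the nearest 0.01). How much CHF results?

CHF 120,693.13

ZAR 2,200,000.00 ÷ 17.3448 = USD 126,839.17
USD 126,839.17 × 103.466 = JPY 13,123,542
JPY 13,123,542 × 0.0544638 = BRL 714,757.97
BRL 714,757.97 ÷ 5.92211 = CHF 120,693.13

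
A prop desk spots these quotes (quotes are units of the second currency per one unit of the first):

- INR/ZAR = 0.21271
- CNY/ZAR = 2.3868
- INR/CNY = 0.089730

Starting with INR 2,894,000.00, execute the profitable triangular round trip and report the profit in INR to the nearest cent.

Profitable loop is INR → CNY → ZAR → INR:
INR 2,894,000.00 × 0.089730 = CNY 259,678.62
CNY 259,678.62 × 2.3868 = ZAR 619,800.93
ZAR 619,800.93 ÷ 0.21271 = INR 2,913,830.71
Profit = INR 2,913,830.71 − INR 2,894,000.00

Profit: INR 19,830.71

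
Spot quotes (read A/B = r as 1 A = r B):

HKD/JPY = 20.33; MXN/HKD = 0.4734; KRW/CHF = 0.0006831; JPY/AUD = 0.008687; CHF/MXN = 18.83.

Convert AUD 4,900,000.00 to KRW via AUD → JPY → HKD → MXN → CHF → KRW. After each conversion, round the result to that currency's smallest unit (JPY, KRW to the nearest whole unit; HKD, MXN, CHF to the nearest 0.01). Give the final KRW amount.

AUD 4,900,000.00 ÷ 0.008687 = JPY 564,061,241
JPY 564,061,241 ÷ 20.33 = HKD 27,745,265.17
HKD 27,745,265.17 ÷ 0.4734 = MXN 58,608,502.68
MXN 58,608,502.68 ÷ 18.83 = CHF 3,112,506.78
CHF 3,112,506.78 ÷ 0.0006831 = KRW 4,556,443,830

KRW 4,556,443,830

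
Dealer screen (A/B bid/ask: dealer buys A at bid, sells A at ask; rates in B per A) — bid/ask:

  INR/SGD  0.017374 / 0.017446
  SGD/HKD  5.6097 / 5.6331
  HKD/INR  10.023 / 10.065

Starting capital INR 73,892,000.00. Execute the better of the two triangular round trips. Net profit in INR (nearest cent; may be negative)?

Best loop INR → HKD → SGD → INR:
INR 73,892,000.00 ÷ 10.065 (buy HKD at ask) = HKD 7,341,480.38
HKD 7,341,480.38 ÷ 5.6331 (buy SGD at ask) = SGD 1,303,275.35
SGD 1,303,275.35 ÷ 0.017446 (buy INR at ask) = INR 74,703,390.50

Net profit: INR 811,390.50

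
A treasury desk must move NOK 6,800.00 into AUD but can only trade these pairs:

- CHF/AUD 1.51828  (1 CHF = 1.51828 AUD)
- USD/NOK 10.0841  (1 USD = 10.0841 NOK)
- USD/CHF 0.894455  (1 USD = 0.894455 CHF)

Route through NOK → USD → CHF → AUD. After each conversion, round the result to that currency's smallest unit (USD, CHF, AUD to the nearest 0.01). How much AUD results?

AUD 915.77

NOK 6,800.00 ÷ 10.0841 = USD 674.33
USD 674.33 × 0.894455 = CHF 603.16
CHF 603.16 × 1.51828 = AUD 915.77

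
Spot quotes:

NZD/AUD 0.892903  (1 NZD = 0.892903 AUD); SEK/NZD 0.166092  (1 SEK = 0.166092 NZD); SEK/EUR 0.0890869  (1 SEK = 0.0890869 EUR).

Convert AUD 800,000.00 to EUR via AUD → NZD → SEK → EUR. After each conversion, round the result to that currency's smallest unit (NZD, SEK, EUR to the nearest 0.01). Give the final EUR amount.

EUR 480,563.56

AUD 800,000.00 ÷ 0.892903 = NZD 895,953.98
NZD 895,953.98 ÷ 0.166092 = SEK 5,394,323.51
SEK 5,394,323.51 × 0.0890869 = EUR 480,563.56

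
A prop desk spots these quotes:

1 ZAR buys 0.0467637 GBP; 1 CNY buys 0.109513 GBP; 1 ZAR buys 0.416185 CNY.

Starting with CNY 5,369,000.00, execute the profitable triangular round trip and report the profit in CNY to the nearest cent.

Profit: CNY 139,713.30

Profitable loop is CNY → ZAR → GBP → CNY:
CNY 5,369,000.00 ÷ 0.416185 = ZAR 12,900,512.99
ZAR 12,900,512.99 × 0.0467637 = GBP 603,275.72
GBP 603,275.72 ÷ 0.109513 = CNY 5,508,713.30
Profit = CNY 5,508,713.30 − CNY 5,369,000.00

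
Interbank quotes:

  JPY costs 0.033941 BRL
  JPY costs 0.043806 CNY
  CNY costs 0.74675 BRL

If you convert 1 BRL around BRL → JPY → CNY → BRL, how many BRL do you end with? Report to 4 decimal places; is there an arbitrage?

0.9638 (arbitrage exists)

Around BRL → JPY → CNY → BRL: 1 ÷ 0.033941 × 0.043806 × 0.74675 = 0.963794
Product < 1; profitable direction is BRL → CNY → JPY → BRL.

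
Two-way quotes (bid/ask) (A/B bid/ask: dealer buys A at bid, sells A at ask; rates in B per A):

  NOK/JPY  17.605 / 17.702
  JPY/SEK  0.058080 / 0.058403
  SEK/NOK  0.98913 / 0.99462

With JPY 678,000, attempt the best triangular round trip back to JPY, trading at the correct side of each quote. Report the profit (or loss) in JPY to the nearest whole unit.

Best loop JPY → SEK → NOK → JPY:
JPY 678,000 × 0.058080 (sell JPY at bid) = SEK 39,378.24
SEK 39,378.24 × 0.98913 (sell SEK at bid) = NOK 38,950.20
NOK 38,950.20 × 17.605 (sell NOK at bid) = JPY 685,718

Net profit: JPY 7,718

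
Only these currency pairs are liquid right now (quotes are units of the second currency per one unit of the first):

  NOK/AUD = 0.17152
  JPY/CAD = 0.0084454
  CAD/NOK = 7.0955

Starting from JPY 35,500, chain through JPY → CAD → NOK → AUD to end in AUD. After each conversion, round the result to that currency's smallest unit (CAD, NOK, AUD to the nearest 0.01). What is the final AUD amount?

JPY 35,500 × 0.0084454 = CAD 299.81
CAD 299.81 × 7.0955 = NOK 2,127.30
NOK 2,127.30 × 0.17152 = AUD 364.87

AUD 364.87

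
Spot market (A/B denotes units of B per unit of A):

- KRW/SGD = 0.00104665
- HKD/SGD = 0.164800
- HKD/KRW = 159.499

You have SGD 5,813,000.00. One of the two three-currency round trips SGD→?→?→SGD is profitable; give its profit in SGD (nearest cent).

Profit: SGD 75,471.24

Profitable loop is SGD → HKD → KRW → SGD:
SGD 5,813,000.00 ÷ 0.164800 = HKD 35,273,058.25
HKD 35,273,058.25 × 159.499 = KRW 5,626,017,518
KRW 5,626,017,518 × 0.00104665 = SGD 5,888,471.24
Profit = SGD 5,888,471.24 − SGD 5,813,000.00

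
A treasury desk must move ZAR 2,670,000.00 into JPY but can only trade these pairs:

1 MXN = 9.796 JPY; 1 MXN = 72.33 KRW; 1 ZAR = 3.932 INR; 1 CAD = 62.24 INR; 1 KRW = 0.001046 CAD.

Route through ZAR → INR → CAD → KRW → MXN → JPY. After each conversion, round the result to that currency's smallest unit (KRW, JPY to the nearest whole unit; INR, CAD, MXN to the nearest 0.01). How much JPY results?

ZAR 2,670,000.00 × 3.932 = INR 10,498,440.00
INR 10,498,440.00 ÷ 62.24 = CAD 168,676.74
CAD 168,676.74 ÷ 0.001046 = KRW 161,258,834
KRW 161,258,834 ÷ 72.33 = MXN 2,229,487.54
MXN 2,229,487.54 × 9.796 = JPY 21,840,060

JPY 21,840,060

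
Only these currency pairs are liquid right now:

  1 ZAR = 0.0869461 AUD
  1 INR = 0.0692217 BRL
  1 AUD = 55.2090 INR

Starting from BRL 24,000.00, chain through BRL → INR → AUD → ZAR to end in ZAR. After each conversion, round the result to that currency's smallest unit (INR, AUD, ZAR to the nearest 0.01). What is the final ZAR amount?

BRL 24,000.00 ÷ 0.0692217 = INR 346,712.09
INR 346,712.09 ÷ 55.2090 = AUD 6,279.99
AUD 6,279.99 ÷ 0.0869461 = ZAR 72,228.54

ZAR 72,228.54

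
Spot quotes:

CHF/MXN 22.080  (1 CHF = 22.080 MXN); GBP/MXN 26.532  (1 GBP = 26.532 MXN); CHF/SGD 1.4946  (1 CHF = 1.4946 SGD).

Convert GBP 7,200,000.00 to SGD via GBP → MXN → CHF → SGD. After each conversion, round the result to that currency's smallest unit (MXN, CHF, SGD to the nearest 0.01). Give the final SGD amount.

SGD 12,930,889.30

GBP 7,200,000.00 × 26.532 = MXN 191,030,400.00
MXN 191,030,400.00 ÷ 22.080 = CHF 8,651,739.13
CHF 8,651,739.13 × 1.4946 = SGD 12,930,889.30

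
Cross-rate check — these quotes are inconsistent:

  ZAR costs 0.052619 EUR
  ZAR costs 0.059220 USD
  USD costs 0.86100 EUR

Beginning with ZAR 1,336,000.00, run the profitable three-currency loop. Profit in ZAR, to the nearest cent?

Profitable loop is ZAR → EUR → USD → ZAR:
ZAR 1,336,000.00 × 0.052619 = EUR 70,298.98
EUR 70,298.98 ÷ 0.86100 = USD 81,648.07
USD 81,648.07 ÷ 0.059220 = ZAR 1,378,724.50
Profit = ZAR 1,378,724.50 − ZAR 1,336,000.00

Profit: ZAR 42,724.50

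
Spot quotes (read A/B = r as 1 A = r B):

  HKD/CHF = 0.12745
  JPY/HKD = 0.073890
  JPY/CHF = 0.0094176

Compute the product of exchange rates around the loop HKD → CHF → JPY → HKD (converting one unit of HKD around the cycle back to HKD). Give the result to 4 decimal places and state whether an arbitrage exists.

Around HKD → CHF → JPY → HKD: 1 × 0.12745 ÷ 0.0094176 × 0.073890 = 0.999966
Product ≈ 1 (deviation 0.003%, within rounding noise).

1.0000 (no arbitrage)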